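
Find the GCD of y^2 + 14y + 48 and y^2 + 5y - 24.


Factor each:
  y^2 + 14y + 48 = (y + 8)(y + 6)
  y^2 + 5y - 24 = (y + 8)(y - 3)
Common monic factor: y + 8


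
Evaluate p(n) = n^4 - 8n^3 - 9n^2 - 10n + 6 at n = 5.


Using direct substitution:
  1 * (5)^4 = 625
  -8 * (5)^3 = -1000
  -9 * (5)^2 = -225
  -10 * (5)^1 = -50
  constant: 6
Sum = 625 - 1000 - 225 - 50 + 6 = -644


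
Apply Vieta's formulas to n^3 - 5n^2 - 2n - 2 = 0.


Monic cubic n^3+bn^2+cn+d=0: sum=-b, pairwise sum=c, product=-d.
b=-5, c=-2, d=-2
r1+r2+r3 = 5
r1r2+r1r3+r2r3 = -2
r1r2r3 = 2


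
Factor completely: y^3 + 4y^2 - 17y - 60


Try integer roots (divisors of -60). y=-5: p(-5)=0.
Divide out (y + 5): quotient is y^2 - y - 12.
Factor the quadratic: (y - 4)(y + 3)
Result: (y + 5)(y - 4)(y + 3)


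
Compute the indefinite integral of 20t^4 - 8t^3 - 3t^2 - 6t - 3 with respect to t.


Reverse power rule on each term:
  ∫ 20t^4 dt = 4t^5
  ∫ -8t^3 dt = -2t^4
  ∫ -3t^2 dt = -t^3
  ∫ -6t dt = -3t^2
  ∫ -3 dt = -3t
F(t) = 4t^5 - 2t^4 - t^3 - 3t^2 - 3t + C


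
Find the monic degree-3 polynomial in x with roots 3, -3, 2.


p(x) = (x - 3)(x + 3)(x - 2)
Expand: x^3 - 2x^2 - 9x + 18


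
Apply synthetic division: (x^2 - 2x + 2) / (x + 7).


Synthetic division with c = -7. Coefficients: 1, -2, 2
Bring down 1.
  1 * -7 = -7; -7 - 2 = -9
  -9 * -7 = 63; 63 + 2 = 65
Quotient: x - 9, Remainder: 65


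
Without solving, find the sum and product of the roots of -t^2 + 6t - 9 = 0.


For at^2+bt+c=0: sum = -b/a, product = c/a.
a=-1, b=6, c=-9
Sum = -(6)/-1 = 6
Product = (-9)/-1 = 9


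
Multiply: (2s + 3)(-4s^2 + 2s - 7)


Distribute each term of the first polynomial:
  (2s)(-4s^2 + 2s - 7) = -8s^3 + 4s^2 - 14s
  (3)(-4s^2 + 2s - 7) = -12s^2 + 6s - 21
Sum: -8s^3 - 8s^2 - 8s - 21


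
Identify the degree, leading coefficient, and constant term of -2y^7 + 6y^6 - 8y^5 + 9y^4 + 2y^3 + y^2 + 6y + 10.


Highest power of y is 7, with coefficient -2. Constant term is 10.
Degree = 7, leading coefficient = -2, constant term = 10


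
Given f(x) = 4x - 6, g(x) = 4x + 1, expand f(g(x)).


Substitute g(x) into f:
f(g(x)) = 4*(4x + 1) + (-6)
Expand and combine: 16x - 2


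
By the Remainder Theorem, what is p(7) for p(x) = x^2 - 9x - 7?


By the Remainder Theorem, the remainder equals p(7):
  1*(7)^2 = 49
  -9*(7)^1 = -63
  constant: -7
Sum: 49 - 63 - 7 = -21


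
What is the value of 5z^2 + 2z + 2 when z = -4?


Using direct substitution:
  5 * (-4)^2 = 80
  2 * (-4)^1 = -8
  constant: 2
Sum = 80 - 8 + 2 = 74


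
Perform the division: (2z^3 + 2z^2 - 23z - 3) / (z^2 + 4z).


(2z^3 + 2z^2 - 23z - 3) / (z^2 + 4z)
Step 1: 2z * (z^2 + 4z) = 2z^3 + 8z^2; subtract.
Step 2: -6 * (z^2 + 4z) = -6z^2 - 24z; subtract.
Quotient: 2z - 6, Remainder: z - 3


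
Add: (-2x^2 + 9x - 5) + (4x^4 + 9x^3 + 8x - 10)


Align terms by degree and add:
  -2x^2 + 9x - 5
+ 4x^4 + 9x^3 + 8x - 10
= 4x^4 + 9x^3 - 2x^2 + 17x - 15


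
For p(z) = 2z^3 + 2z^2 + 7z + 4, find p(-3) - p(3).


p(-3) = -53
p(3) = 97
p(-3) - p(3) = -53 - 97 = -150


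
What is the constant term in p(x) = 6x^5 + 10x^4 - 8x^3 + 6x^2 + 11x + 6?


Read off the constant term: 6


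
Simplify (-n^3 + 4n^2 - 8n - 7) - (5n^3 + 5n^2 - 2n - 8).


Distribute the minus sign:
  (-n^3 + 4n^2 - 8n - 7)
- (5n^3 + 5n^2 - 2n - 8)
Negate second polynomial: -5n^3 - 5n^2 + 2n + 8
Add: -6n^3 - n^2 - 6n + 1


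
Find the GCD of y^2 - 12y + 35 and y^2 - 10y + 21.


Factor each:
  y^2 - 12y + 35 = (y - 7)(y - 5)
  y^2 - 10y + 21 = (y - 7)(y - 3)
Common monic factor: y - 7


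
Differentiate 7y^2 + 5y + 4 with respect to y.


Apply the power rule term by term:
  d/dy(7y^2) = 14y
  d/dy(5y) = 5
  d/dy(4) = 0
p'(y) = 14y + 5


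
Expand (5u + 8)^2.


Expand (5u + 8)^2 by repeated multiplication:
= 25u^2 + 80u + 64


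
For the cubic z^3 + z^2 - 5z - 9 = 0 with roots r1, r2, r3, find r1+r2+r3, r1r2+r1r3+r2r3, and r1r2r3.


Monic cubic z^3+bz^2+cz+d=0: sum=-b, pairwise sum=c, product=-d.
b=1, c=-5, d=-9
r1+r2+r3 = -1
r1r2+r1r3+r2r3 = -5
r1r2r3 = 9


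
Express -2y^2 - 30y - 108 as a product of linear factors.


Roots satisfy r1 + r2 = -b/a = -15 and r1*r2 = c/a = 54.
So r1 = -9, r2 = -6.
-2y^2 - 30y - 108 = -2(y - r1)(y - r2) = -2(y + 9)(y + 6)


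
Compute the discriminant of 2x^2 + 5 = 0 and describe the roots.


D = b^2 - 4ac = (0)^2 - 4(2)(5) = 0 - 40 = -40
Since D < 0: two complex conjugate roots (no real roots)


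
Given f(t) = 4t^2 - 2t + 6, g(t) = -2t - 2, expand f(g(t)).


Substitute g(t) into f:
f(g(t)) = 4*(-2t - 2)^2 + (-2)*(-2t - 2) + 6
(-2t - 2)^2 = 4t^2 + 8t + 4
Expand and combine: 16t^2 + 36t + 26


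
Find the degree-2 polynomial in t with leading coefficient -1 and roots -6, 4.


p(t) = -(t + 6)(t - 4)
Expand: -t^2 - 2t + 24


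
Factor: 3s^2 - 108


Roots satisfy r1 + r2 = -b/a = 0 and r1*r2 = c/a = -36.
So r1 = -6, r2 = 6.
3s^2 - 108 = 3(s - r1)(s - r2) = 3(s + 6)(s - 6)


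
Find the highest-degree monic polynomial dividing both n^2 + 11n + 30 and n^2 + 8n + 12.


Factor each:
  n^2 + 11n + 30 = (n + 6)(n + 5)
  n^2 + 8n + 12 = (n + 6)(n + 2)
Common monic factor: n + 6


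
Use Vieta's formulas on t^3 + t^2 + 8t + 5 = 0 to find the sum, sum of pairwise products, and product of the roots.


Monic cubic t^3+bt^2+ct+d=0: sum=-b, pairwise sum=c, product=-d.
b=1, c=8, d=5
r1+r2+r3 = -1
r1r2+r1r3+r2r3 = 8
r1r2r3 = -5


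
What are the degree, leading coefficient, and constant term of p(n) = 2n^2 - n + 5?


Highest power of n is 2, with coefficient 2. Constant term is 5.
Degree = 2, leading coefficient = 2, constant term = 5


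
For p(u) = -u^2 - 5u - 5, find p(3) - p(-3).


p(3) = -29
p(-3) = 1
p(3) - p(-3) = -29 - 1 = -30


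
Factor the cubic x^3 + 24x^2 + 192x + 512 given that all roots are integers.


Try integer roots (divisors of 512). x=-8: p(-8)=0.
Divide out (x + 8): quotient is x^2 + 16x + 64.
Factor the quadratic: (x + 8)(x + 8)
Result: (x + 8)(x + 8)(x + 8)


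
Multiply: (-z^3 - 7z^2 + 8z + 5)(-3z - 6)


Distribute each term of the first polynomial:
  (-z^3)(-3z - 6) = 3z^4 + 6z^3
  (-7z^2)(-3z - 6) = 21z^3 + 42z^2
  (8z)(-3z - 6) = -24z^2 - 48z
  (5)(-3z - 6) = -15z - 30
Sum: 3z^4 + 27z^3 + 18z^2 - 63z - 30


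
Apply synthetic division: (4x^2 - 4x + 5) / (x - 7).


Synthetic division with c = 7. Coefficients: 4, -4, 5
Bring down 4.
  4 * 7 = 28; 28 - 4 = 24
  24 * 7 = 168; 168 + 5 = 173
Quotient: 4x + 24, Remainder: 173


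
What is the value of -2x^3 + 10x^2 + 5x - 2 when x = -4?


Using direct substitution:
  -2 * (-4)^3 = 128
  10 * (-4)^2 = 160
  5 * (-4)^1 = -20
  constant: -2
Sum = 128 + 160 - 20 - 2 = 266


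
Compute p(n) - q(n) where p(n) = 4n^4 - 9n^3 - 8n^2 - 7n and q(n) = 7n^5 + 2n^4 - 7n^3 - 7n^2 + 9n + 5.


Distribute the minus sign:
  (4n^4 - 9n^3 - 8n^2 - 7n)
- (7n^5 + 2n^4 - 7n^3 - 7n^2 + 9n + 5)
Negate second polynomial: -7n^5 - 2n^4 + 7n^3 + 7n^2 - 9n - 5
Add: -7n^5 + 2n^4 - 2n^3 - n^2 - 16n - 5


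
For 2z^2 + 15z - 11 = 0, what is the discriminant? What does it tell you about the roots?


D = b^2 - 4ac = (15)^2 - 4(2)(-11) = 225 + 88 = 313
Since D > 0: two distinct irrational roots


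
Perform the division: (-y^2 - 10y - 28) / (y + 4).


(-y^2 - 10y - 28) / (y + 4)
Step 1: -y * (y + 4) = -y^2 - 4y; subtract.
Step 2: -6 * (y + 4) = -6y - 24; subtract.
Quotient: -y - 6, Remainder: -4


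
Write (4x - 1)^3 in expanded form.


Expand (4x - 1)^3 by repeated multiplication:
  (4x - 1)^2 = 16x^2 - 8x + 1
= 64x^3 - 48x^2 + 12x - 1


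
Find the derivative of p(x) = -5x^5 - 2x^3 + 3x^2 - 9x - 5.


Apply the power rule term by term:
  d/dx(-5x^5) = -25x^4
  d/dx(-2x^3) = -6x^2
  d/dx(3x^2) = 6x
  d/dx(-9x) = -9
  d/dx(-5) = 0
p'(x) = -25x^4 - 6x^2 + 6x - 9


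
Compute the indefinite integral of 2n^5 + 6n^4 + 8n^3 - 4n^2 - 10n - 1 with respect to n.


Reverse power rule on each term:
  ∫ 2n^5 dn = (1/3)n^6
  ∫ 6n^4 dn = (6/5)n^5
  ∫ 8n^3 dn = 2n^4
  ∫ -4n^2 dn = -(4/3)n^3
  ∫ -10n dn = -5n^2
  ∫ -1 dn = -n
F(n) = (1/3)n^6 + (6/5)n^5 + 2n^4 - (4/3)n^3 - 5n^2 - n + C


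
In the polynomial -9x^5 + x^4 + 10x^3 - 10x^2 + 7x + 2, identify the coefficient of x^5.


Read off the coefficient of x^5: -9


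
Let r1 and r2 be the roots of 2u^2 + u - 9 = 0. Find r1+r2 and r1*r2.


For au^2+bu+c=0: sum = -b/a, product = c/a.
a=2, b=1, c=-9
Sum = -(1)/2 = -1/2
Product = (-9)/2 = -9/2


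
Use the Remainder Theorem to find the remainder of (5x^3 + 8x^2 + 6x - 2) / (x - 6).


By the Remainder Theorem, the remainder equals p(6):
  5*(6)^3 = 1080
  8*(6)^2 = 288
  6*(6)^1 = 36
  constant: -2
Sum: 1080 + 288 + 36 - 2 = 1402


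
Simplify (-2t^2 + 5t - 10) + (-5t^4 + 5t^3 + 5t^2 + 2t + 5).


Align terms by degree and add:
  -2t^2 + 5t - 10
  -5t^4 + 5t^3 + 5t^2 + 2t + 5
= -5t^4 + 5t^3 + 3t^2 + 7t - 5


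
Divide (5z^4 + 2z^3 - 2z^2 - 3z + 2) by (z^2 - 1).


(5z^4 + 2z^3 - 2z^2 - 3z + 2) / (z^2 - 1)
Step 1: 5z^2 * (z^2 - 1) = 5z^4 - 5z^2; subtract.
Step 2: 2z * (z^2 - 1) = 2z^3 - 2z; subtract.
Step 3: 3 * (z^2 - 1) = 3z^2 - 3; subtract.
Quotient: 5z^2 + 2z + 3, Remainder: -z + 5


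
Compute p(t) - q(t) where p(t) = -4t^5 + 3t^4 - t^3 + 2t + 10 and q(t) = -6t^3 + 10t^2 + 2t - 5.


Distribute the minus sign:
  (-4t^5 + 3t^4 - t^3 + 2t + 10)
- (-6t^3 + 10t^2 + 2t - 5)
Negate second polynomial: 6t^3 - 10t^2 - 2t + 5
Add: -4t^5 + 3t^4 + 5t^3 - 10t^2 + 15


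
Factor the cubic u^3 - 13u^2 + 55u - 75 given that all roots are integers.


Try integer roots (divisors of -75). u=5: p(5)=0.
Divide out (u - 5): quotient is u^2 - 8u + 15.
Factor the quadratic: (u - 3)(u - 5)
Result: (u - 5)(u - 3)(u - 5)


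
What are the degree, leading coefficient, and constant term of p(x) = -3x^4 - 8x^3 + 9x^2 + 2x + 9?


Highest power of x is 4, with coefficient -3. Constant term is 9.
Degree = 4, leading coefficient = -3, constant term = 9


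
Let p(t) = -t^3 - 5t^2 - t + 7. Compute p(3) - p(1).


p(3) = -68
p(1) = 0
p(3) - p(1) = -68 = -68


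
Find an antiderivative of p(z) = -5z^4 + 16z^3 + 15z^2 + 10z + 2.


Reverse power rule on each term:
  ∫ -5z^4 dz = -z^5
  ∫ 16z^3 dz = 4z^4
  ∫ 15z^2 dz = 5z^3
  ∫ 10z dz = 5z^2
  ∫ 2 dz = 2z
F(z) = -z^5 + 4z^4 + 5z^3 + 5z^2 + 2z + C


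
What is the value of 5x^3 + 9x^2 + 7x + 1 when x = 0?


Using direct substitution:
  5 * (0)^3 = 0
  9 * (0)^2 = 0
  7 * (0)^1 = 0
  constant: 1
Sum = 0 + 0 + 0 + 1 = 1


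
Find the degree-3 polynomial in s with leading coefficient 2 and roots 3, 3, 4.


p(s) = 2(s - 3)(s - 3)(s - 4)
Expand: 2s^3 - 20s^2 + 66s - 72


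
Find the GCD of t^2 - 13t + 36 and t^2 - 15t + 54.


Factor each:
  t^2 - 13t + 36 = (t - 9)(t - 4)
  t^2 - 15t + 54 = (t - 9)(t - 6)
Common monic factor: t - 9


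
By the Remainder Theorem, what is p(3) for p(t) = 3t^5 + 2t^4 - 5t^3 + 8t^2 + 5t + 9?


By the Remainder Theorem, the remainder equals p(3):
  3*(3)^5 = 729
  2*(3)^4 = 162
  -5*(3)^3 = -135
  8*(3)^2 = 72
  5*(3)^1 = 15
  constant: 9
Sum: 729 + 162 - 135 + 72 + 15 + 9 = 852


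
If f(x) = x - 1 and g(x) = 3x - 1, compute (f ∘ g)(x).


Substitute g(x) into f:
f(g(x)) = 1*(3x - 1) + (-1)
Expand and combine: 3x - 2


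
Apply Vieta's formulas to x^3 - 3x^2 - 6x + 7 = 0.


Monic cubic x^3+bx^2+cx+d=0: sum=-b, pairwise sum=c, product=-d.
b=-3, c=-6, d=7
r1+r2+r3 = 3
r1r2+r1r3+r2r3 = -6
r1r2r3 = -7


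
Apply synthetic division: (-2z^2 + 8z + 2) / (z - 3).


Synthetic division with c = 3. Coefficients: -2, 8, 2
Bring down -2.
  -2 * 3 = -6; -6 + 8 = 2
  2 * 3 = 6; 6 + 2 = 8
Quotient: -2z + 2, Remainder: 8


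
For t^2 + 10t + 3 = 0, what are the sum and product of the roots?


For at^2+bt+c=0: sum = -b/a, product = c/a.
a=1, b=10, c=3
Sum = -(10)/1 = -10
Product = (3)/1 = 3


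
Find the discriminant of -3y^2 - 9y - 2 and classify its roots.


D = b^2 - 4ac = (-9)^2 - 4(-3)(-2) = 81 - 24 = 57
Since D > 0: two distinct irrational roots


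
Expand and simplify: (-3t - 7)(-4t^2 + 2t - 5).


Distribute each term of the first polynomial:
  (-3t)(-4t^2 + 2t - 5) = 12t^3 - 6t^2 + 15t
  (-7)(-4t^2 + 2t - 5) = 28t^2 - 14t + 35
Sum: 12t^3 + 22t^2 + t + 35


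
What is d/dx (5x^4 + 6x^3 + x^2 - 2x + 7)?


Apply the power rule term by term:
  d/dx(5x^4) = 20x^3
  d/dx(6x^3) = 18x^2
  d/dx(x^2) = 2x
  d/dx(-2x) = -2
  d/dx(7) = 0
p'(x) = 20x^3 + 18x^2 + 2x - 2


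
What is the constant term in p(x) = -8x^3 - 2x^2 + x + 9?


Read off the constant term: 9


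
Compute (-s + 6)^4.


Expand (-s + 6)^4 by repeated multiplication:
  (-s + 6)^2 = s^2 - 12s + 36
  (-s + 6)^3 = -s^3 + 18s^2 - 108s + 216
= s^4 - 24s^3 + 216s^2 - 864s + 1296


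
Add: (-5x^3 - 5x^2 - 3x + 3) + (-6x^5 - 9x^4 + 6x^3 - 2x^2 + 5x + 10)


Align terms by degree and add:
  -5x^3 - 5x^2 - 3x + 3
  -6x^5 - 9x^4 + 6x^3 - 2x^2 + 5x + 10
= -6x^5 - 9x^4 + x^3 - 7x^2 + 2x + 13


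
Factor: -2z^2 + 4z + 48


Roots satisfy r1 + r2 = -b/a = 2 and r1*r2 = c/a = -24.
So r1 = -4, r2 = 6.
-2z^2 + 4z + 48 = -2(z - r1)(z - r2) = -2(z + 4)(z - 6)


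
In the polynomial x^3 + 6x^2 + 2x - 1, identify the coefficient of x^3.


Read off the coefficient of x^3: 1


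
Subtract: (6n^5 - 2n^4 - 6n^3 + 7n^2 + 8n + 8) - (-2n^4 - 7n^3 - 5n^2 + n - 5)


Distribute the minus sign:
  (6n^5 - 2n^4 - 6n^3 + 7n^2 + 8n + 8)
- (-2n^4 - 7n^3 - 5n^2 + n - 5)
Negate second polynomial: 2n^4 + 7n^3 + 5n^2 - n + 5
Add: 6n^5 + n^3 + 12n^2 + 7n + 13


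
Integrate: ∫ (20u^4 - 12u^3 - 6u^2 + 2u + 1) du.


Reverse power rule on each term:
  ∫ 20u^4 du = 4u^5
  ∫ -12u^3 du = -3u^4
  ∫ -6u^2 du = -2u^3
  ∫ 2u du = u^2
  ∫ 1 du = u
F(u) = 4u^5 - 3u^4 - 2u^3 + u^2 + u + C


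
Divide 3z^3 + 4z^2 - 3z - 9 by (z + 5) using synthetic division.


Synthetic division with c = -5. Coefficients: 3, 4, -3, -9
Bring down 3.
  3 * -5 = -15; -15 + 4 = -11
  -11 * -5 = 55; 55 - 3 = 52
  52 * -5 = -260; -260 - 9 = -269
Quotient: 3z^2 - 11z + 52, Remainder: -269


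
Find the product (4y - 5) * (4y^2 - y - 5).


Distribute each term of the first polynomial:
  (4y)(4y^2 - y - 5) = 16y^3 - 4y^2 - 20y
  (-5)(4y^2 - y - 5) = -20y^2 + 5y + 25
Sum: 16y^3 - 24y^2 - 15y + 25


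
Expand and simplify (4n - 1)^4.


Expand (4n - 1)^4 by repeated multiplication:
  (4n - 1)^2 = 16n^2 - 8n + 1
  (4n - 1)^3 = 64n^3 - 48n^2 + 12n - 1
= 256n^4 - 256n^3 + 96n^2 - 16n + 1


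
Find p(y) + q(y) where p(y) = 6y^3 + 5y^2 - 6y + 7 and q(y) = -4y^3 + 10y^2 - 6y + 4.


Align terms by degree and add:
  6y^3 + 5y^2 - 6y + 7
  -4y^3 + 10y^2 - 6y + 4
= 2y^3 + 15y^2 - 12y + 11


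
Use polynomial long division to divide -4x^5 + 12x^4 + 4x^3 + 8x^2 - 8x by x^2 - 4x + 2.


(-4x^5 + 12x^4 + 4x^3 + 8x^2 - 8x) / (x^2 - 4x + 2)
Step 1: -4x^3 * (x^2 - 4x + 2) = -4x^5 + 16x^4 - 8x^3; subtract.
Step 2: -4x^2 * (x^2 - 4x + 2) = -4x^4 + 16x^3 - 8x^2; subtract.
Step 3: -4x * (x^2 - 4x + 2) = -4x^3 + 16x^2 - 8x; subtract.
Step 4: 0 * (x^2 - 4x + 2) = 0; subtract.
Quotient: -4x^3 - 4x^2 - 4x, Remainder: 0


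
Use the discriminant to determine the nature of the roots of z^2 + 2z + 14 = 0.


D = b^2 - 4ac = (2)^2 - 4(1)(14) = 4 - 56 = -52
Since D < 0: two complex conjugate roots (no real roots)


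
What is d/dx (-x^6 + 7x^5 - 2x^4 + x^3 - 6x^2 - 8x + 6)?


Apply the power rule term by term:
  d/dx(-x^6) = -6x^5
  d/dx(7x^5) = 35x^4
  d/dx(-2x^4) = -8x^3
  d/dx(x^3) = 3x^2
  d/dx(-6x^2) = -12x
  d/dx(-8x) = -8
  d/dx(6) = 0
p'(x) = -6x^5 + 35x^4 - 8x^3 + 3x^2 - 12x - 8


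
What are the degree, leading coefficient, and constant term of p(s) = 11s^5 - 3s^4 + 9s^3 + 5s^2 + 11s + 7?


Highest power of s is 5, with coefficient 11. Constant term is 7.
Degree = 5, leading coefficient = 11, constant term = 7


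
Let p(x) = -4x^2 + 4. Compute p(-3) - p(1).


p(-3) = -32
p(1) = 0
p(-3) - p(1) = -32 = -32


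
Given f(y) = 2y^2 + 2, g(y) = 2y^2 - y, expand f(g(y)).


Substitute g(y) into f:
f(g(y)) = 2*(2y^2 - y)^2 + 2
(2y^2 - y)^2 = 4y^4 - 4y^3 + y^2
Expand and combine: 8y^4 - 8y^3 + 2y^2 + 2


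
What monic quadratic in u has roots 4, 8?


p(u) = (u - 4)(u - 8)
Expand: u^2 - 12u + 32


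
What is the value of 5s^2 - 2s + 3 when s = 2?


Using direct substitution:
  5 * (2)^2 = 20
  -2 * (2)^1 = -4
  constant: 3
Sum = 20 - 4 + 3 = 19


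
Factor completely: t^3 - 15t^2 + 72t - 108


Try integer roots (divisors of -108). t=6: p(6)=0.
Divide out (t - 6): quotient is t^2 - 9t + 18.
Factor the quadratic: (t - 6)(t - 3)
Result: (t - 6)(t - 6)(t - 3)


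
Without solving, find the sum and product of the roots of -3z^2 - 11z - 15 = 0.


For az^2+bz+c=0: sum = -b/a, product = c/a.
a=-3, b=-11, c=-15
Sum = -(-11)/-3 = -11/3
Product = (-15)/-3 = 5


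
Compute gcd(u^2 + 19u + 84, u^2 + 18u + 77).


Factor each:
  u^2 + 19u + 84 = (u + 7)(u + 12)
  u^2 + 18u + 77 = (u + 7)(u + 11)
Common monic factor: u + 7


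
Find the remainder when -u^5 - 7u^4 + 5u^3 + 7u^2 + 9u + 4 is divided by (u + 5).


By the Remainder Theorem, the remainder equals p(-5):
  -1*(-5)^5 = 3125
  -7*(-5)^4 = -4375
  5*(-5)^3 = -625
  7*(-5)^2 = 175
  9*(-5)^1 = -45
  constant: 4
Sum: 3125 - 4375 - 625 + 175 - 45 + 4 = -1741


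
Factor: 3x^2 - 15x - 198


Roots satisfy r1 + r2 = -b/a = 5 and r1*r2 = c/a = -66.
So r1 = -6, r2 = 11.
3x^2 - 15x - 198 = 3(x - r1)(x - r2) = 3(x + 6)(x - 11)


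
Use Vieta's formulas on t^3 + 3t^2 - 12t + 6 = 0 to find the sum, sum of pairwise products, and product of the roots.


Monic cubic t^3+bt^2+ct+d=0: sum=-b, pairwise sum=c, product=-d.
b=3, c=-12, d=6
r1+r2+r3 = -3
r1r2+r1r3+r2r3 = -12
r1r2r3 = -6


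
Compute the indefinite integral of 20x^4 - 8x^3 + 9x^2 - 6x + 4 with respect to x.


Reverse power rule on each term:
  ∫ 20x^4 dx = 4x^5
  ∫ -8x^3 dx = -2x^4
  ∫ 9x^2 dx = 3x^3
  ∫ -6x dx = -3x^2
  ∫ 4 dx = 4x
F(x) = 4x^5 - 2x^4 + 3x^3 - 3x^2 + 4x + C


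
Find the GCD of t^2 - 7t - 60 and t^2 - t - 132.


Factor each:
  t^2 - 7t - 60 = (t - 12)(t + 5)
  t^2 - t - 132 = (t - 12)(t + 11)
Common monic factor: t - 12


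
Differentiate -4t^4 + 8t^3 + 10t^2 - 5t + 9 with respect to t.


Apply the power rule term by term:
  d/dt(-4t^4) = -16t^3
  d/dt(8t^3) = 24t^2
  d/dt(10t^2) = 20t
  d/dt(-5t) = -5
  d/dt(9) = 0
p'(t) = -16t^3 + 24t^2 + 20t - 5


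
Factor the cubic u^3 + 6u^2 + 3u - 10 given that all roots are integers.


Try integer roots (divisors of -10). u=-2: p(-2)=0.
Divide out (u + 2): quotient is u^2 + 4u - 5.
Factor the quadratic: (u + 5)(u - 1)
Result: (u + 2)(u + 5)(u - 1)


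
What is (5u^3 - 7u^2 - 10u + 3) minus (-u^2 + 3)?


Distribute the minus sign:
  (5u^3 - 7u^2 - 10u + 3)
- (-u^2 + 3)
Negate second polynomial: u^2 - 3
Add: 5u^3 - 6u^2 - 10u


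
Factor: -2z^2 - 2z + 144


Roots satisfy r1 + r2 = -b/a = -1 and r1*r2 = c/a = -72.
So r1 = 8, r2 = -9.
-2z^2 - 2z + 144 = -2(z - r1)(z - r2) = -2(z - 8)(z + 9)


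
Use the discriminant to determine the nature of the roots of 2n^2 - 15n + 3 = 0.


D = b^2 - 4ac = (-15)^2 - 4(2)(3) = 225 - 24 = 201
Since D > 0: two distinct irrational roots


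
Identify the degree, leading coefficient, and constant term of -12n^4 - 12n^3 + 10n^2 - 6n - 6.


Highest power of n is 4, with coefficient -12. Constant term is -6.
Degree = 4, leading coefficient = -12, constant term = -6


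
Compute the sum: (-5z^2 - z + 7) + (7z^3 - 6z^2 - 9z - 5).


Align terms by degree and add:
  -5z^2 - z + 7
+ 7z^3 - 6z^2 - 9z - 5
= 7z^3 - 11z^2 - 10z + 2


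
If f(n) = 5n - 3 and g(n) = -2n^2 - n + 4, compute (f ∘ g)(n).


Substitute g(n) into f:
f(g(n)) = 5*(-2n^2 - n + 4) + (-3)
Expand and combine: -10n^2 - 5n + 17


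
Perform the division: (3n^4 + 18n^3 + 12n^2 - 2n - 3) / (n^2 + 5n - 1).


(3n^4 + 18n^3 + 12n^2 - 2n - 3) / (n^2 + 5n - 1)
Step 1: 3n^2 * (n^2 + 5n - 1) = 3n^4 + 15n^3 - 3n^2; subtract.
Step 2: 3n * (n^2 + 5n - 1) = 3n^3 + 15n^2 - 3n; subtract.
Step 3: 0 * (n^2 + 5n - 1) = 0; subtract.
Quotient: 3n^2 + 3n, Remainder: n - 3


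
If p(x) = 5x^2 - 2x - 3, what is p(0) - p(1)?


p(0) = -3
p(1) = 0
p(0) - p(1) = -3 = -3


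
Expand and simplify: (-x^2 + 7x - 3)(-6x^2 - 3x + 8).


Distribute each term of the first polynomial:
  (-x^2)(-6x^2 - 3x + 8) = 6x^4 + 3x^3 - 8x^2
  (7x)(-6x^2 - 3x + 8) = -42x^3 - 21x^2 + 56x
  (-3)(-6x^2 - 3x + 8) = 18x^2 + 9x - 24
Sum: 6x^4 - 39x^3 - 11x^2 + 65x - 24


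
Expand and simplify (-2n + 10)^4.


Expand (-2n + 10)^4 by repeated multiplication:
  (-2n + 10)^2 = 4n^2 - 40n + 100
  (-2n + 10)^3 = -8n^3 + 120n^2 - 600n + 1000
= 16n^4 - 320n^3 + 2400n^2 - 8000n + 10000


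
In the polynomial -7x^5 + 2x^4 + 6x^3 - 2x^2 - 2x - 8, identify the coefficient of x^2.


Read off the coefficient of x^2: -2


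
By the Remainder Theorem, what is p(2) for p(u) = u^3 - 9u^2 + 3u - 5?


By the Remainder Theorem, the remainder equals p(2):
  1*(2)^3 = 8
  -9*(2)^2 = -36
  3*(2)^1 = 6
  constant: -5
Sum: 8 - 36 + 6 - 5 = -27


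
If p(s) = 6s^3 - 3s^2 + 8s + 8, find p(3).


Using direct substitution:
  6 * (3)^3 = 162
  -3 * (3)^2 = -27
  8 * (3)^1 = 24
  constant: 8
Sum = 162 - 27 + 24 + 8 = 167


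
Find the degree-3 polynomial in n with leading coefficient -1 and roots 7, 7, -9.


p(n) = -(n - 7)(n - 7)(n + 9)
Expand: -n^3 + 5n^2 + 77n - 441


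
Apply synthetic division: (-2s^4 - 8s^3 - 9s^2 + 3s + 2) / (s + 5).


Synthetic division with c = -5. Coefficients: -2, -8, -9, 3, 2
Bring down -2.
  -2 * -5 = 10; 10 - 8 = 2
  2 * -5 = -10; -10 - 9 = -19
  -19 * -5 = 95; 95 + 3 = 98
  98 * -5 = -490; -490 + 2 = -488
Quotient: -2s^3 + 2s^2 - 19s + 98, Remainder: -488


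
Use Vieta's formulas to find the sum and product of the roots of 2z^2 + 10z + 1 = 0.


For az^2+bz+c=0: sum = -b/a, product = c/a.
a=2, b=10, c=1
Sum = -(10)/2 = -5
Product = (1)/2 = 1/2


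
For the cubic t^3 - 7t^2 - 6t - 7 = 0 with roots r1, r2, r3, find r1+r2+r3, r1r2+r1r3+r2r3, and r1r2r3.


Monic cubic t^3+bt^2+ct+d=0: sum=-b, pairwise sum=c, product=-d.
b=-7, c=-6, d=-7
r1+r2+r3 = 7
r1r2+r1r3+r2r3 = -6
r1r2r3 = 7


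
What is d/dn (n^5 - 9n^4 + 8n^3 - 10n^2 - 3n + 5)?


Apply the power rule term by term:
  d/dn(n^5) = 5n^4
  d/dn(-9n^4) = -36n^3
  d/dn(8n^3) = 24n^2
  d/dn(-10n^2) = -20n
  d/dn(-3n) = -3
  d/dn(5) = 0
p'(n) = 5n^4 - 36n^3 + 24n^2 - 20n - 3


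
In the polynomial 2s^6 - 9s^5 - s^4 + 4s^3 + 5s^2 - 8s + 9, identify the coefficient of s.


Read off the coefficient of s: -8


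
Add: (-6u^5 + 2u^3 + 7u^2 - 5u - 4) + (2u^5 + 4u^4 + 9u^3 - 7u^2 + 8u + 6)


Align terms by degree and add:
  -6u^5 + 2u^3 + 7u^2 - 5u - 4
+ 2u^5 + 4u^4 + 9u^3 - 7u^2 + 8u + 6
= -4u^5 + 4u^4 + 11u^3 + 3u + 2


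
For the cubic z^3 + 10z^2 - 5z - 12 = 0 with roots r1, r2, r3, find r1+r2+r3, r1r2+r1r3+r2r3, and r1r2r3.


Monic cubic z^3+bz^2+cz+d=0: sum=-b, pairwise sum=c, product=-d.
b=10, c=-5, d=-12
r1+r2+r3 = -10
r1r2+r1r3+r2r3 = -5
r1r2r3 = 12


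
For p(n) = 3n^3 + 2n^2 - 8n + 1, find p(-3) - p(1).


p(-3) = -38
p(1) = -2
p(-3) - p(1) = -38 + 2 = -36


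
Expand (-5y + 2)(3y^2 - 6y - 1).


Distribute each term of the first polynomial:
  (-5y)(3y^2 - 6y - 1) = -15y^3 + 30y^2 + 5y
  (2)(3y^2 - 6y - 1) = 6y^2 - 12y - 2
Sum: -15y^3 + 36y^2 - 7y - 2


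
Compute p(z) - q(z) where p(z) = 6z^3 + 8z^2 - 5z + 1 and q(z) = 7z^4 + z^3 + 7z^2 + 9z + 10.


Distribute the minus sign:
  (6z^3 + 8z^2 - 5z + 1)
- (7z^4 + z^3 + 7z^2 + 9z + 10)
Negate second polynomial: -7z^4 - z^3 - 7z^2 - 9z - 10
Add: -7z^4 + 5z^3 + z^2 - 14z - 9


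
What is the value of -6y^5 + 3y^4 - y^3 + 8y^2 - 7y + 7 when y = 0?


Using direct substitution:
  -6 * (0)^5 = 0
  3 * (0)^4 = 0
  -1 * (0)^3 = 0
  8 * (0)^2 = 0
  -7 * (0)^1 = 0
  constant: 7
Sum = 0 + 0 + 0 + 0 + 0 + 7 = 7


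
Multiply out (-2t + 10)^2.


Expand (-2t + 10)^2 by repeated multiplication:
= 4t^2 - 40t + 100


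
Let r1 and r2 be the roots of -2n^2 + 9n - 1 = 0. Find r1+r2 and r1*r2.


For an^2+bn+c=0: sum = -b/a, product = c/a.
a=-2, b=9, c=-1
Sum = -(9)/-2 = 9/2
Product = (-1)/-2 = 1/2


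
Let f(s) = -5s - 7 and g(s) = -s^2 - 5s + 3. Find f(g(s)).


Substitute g(s) into f:
f(g(s)) = -5*(-s^2 - 5s + 3) + (-7)
Expand and combine: 5s^2 + 25s - 22


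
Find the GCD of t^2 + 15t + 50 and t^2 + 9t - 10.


Factor each:
  t^2 + 15t + 50 = (t + 10)(t + 5)
  t^2 + 9t - 10 = (t + 10)(t - 1)
Common monic factor: t + 10


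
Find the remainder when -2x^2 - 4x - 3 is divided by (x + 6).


By the Remainder Theorem, the remainder equals p(-6):
  -2*(-6)^2 = -72
  -4*(-6)^1 = 24
  constant: -3
Sum: -72 + 24 - 3 = -51


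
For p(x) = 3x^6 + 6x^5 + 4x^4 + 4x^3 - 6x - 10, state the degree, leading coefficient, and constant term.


Highest power of x is 6, with coefficient 3. Constant term is -10.
Degree = 6, leading coefficient = 3, constant term = -10


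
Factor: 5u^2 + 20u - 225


Roots satisfy r1 + r2 = -b/a = -4 and r1*r2 = c/a = -45.
So r1 = 5, r2 = -9.
5u^2 + 20u - 225 = 5(u - r1)(u - r2) = 5(u - 5)(u + 9)


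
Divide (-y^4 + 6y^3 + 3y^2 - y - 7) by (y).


(-y^4 + 6y^3 + 3y^2 - y - 7) / (y)
Step 1: -y^3 * (y) = -y^4; subtract.
Step 2: 6y^2 * (y) = 6y^3; subtract.
Step 3: 3y * (y) = 3y^2; subtract.
Step 4: -1 * (y) = -y; subtract.
Quotient: -y^3 + 6y^2 + 3y - 1, Remainder: -7


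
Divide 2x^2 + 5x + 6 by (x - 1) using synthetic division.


Synthetic division with c = 1. Coefficients: 2, 5, 6
Bring down 2.
  2 * 1 = 2; 2 + 5 = 7
  7 * 1 = 7; 7 + 6 = 13
Quotient: 2x + 7, Remainder: 13


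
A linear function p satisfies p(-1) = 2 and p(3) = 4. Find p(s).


p(s) = ms + b. Using p(-1)=2, p(3)=4:
m = (2 - 4)/(-1 - 3) = -2/-4 = 1/2
b = 2 - m*(-1) = 2 + 1/2 = 5/2
p(s) = (1/2)s + (5/2)


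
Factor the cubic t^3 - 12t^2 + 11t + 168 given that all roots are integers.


Try integer roots (divisors of 168). t=-3: p(-3)=0.
Divide out (t + 3): quotient is t^2 - 15t + 56.
Factor the quadratic: (t - 8)(t - 7)
Result: (t + 3)(t - 8)(t - 7)


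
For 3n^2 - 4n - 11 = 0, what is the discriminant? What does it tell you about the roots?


D = b^2 - 4ac = (-4)^2 - 4(3)(-11) = 16 + 132 = 148
Since D > 0: two distinct irrational roots


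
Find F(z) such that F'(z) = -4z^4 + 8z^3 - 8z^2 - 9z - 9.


Reverse power rule on each term:
  ∫ -4z^4 dz = -(4/5)z^5
  ∫ 8z^3 dz = 2z^4
  ∫ -8z^2 dz = -(8/3)z^3
  ∫ -9z dz = -(9/2)z^2
  ∫ -9 dz = -9z
F(z) = -(4/5)z^5 + 2z^4 - (8/3)z^3 - (9/2)z^2 - 9z + C


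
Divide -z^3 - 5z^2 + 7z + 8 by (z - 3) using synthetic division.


Synthetic division with c = 3. Coefficients: -1, -5, 7, 8
Bring down -1.
  -1 * 3 = -3; -3 - 5 = -8
  -8 * 3 = -24; -24 + 7 = -17
  -17 * 3 = -51; -51 + 8 = -43
Quotient: -z^2 - 8z - 17, Remainder: -43


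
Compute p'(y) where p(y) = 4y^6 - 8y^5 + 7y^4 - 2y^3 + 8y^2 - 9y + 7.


Apply the power rule term by term:
  d/dy(4y^6) = 24y^5
  d/dy(-8y^5) = -40y^4
  d/dy(7y^4) = 28y^3
  d/dy(-2y^3) = -6y^2
  d/dy(8y^2) = 16y
  d/dy(-9y) = -9
  d/dy(7) = 0
p'(y) = 24y^5 - 40y^4 + 28y^3 - 6y^2 + 16y - 9


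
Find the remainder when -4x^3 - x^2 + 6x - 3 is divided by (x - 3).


By the Remainder Theorem, the remainder equals p(3):
  -4*(3)^3 = -108
  -1*(3)^2 = -9
  6*(3)^1 = 18
  constant: -3
Sum: -108 - 9 + 18 - 3 = -102


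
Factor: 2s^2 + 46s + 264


Roots satisfy r1 + r2 = -b/a = -23 and r1*r2 = c/a = 132.
So r1 = -12, r2 = -11.
2s^2 + 46s + 264 = 2(s - r1)(s - r2) = 2(s + 12)(s + 11)


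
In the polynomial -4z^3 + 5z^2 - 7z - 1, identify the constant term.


Read off the constant term: -1


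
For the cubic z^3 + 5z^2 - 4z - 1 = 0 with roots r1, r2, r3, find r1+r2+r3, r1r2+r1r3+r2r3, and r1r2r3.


Monic cubic z^3+bz^2+cz+d=0: sum=-b, pairwise sum=c, product=-d.
b=5, c=-4, d=-1
r1+r2+r3 = -5
r1r2+r1r3+r2r3 = -4
r1r2r3 = 1


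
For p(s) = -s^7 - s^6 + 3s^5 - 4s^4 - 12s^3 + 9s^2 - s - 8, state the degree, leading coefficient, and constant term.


Highest power of s is 7, with coefficient -1. Constant term is -8.
Degree = 7, leading coefficient = -1, constant term = -8


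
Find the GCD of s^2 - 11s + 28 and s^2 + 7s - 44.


Factor each:
  s^2 - 11s + 28 = (s - 4)(s - 7)
  s^2 + 7s - 44 = (s - 4)(s + 11)
Common monic factor: s - 4


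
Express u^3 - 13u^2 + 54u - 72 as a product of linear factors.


Try integer roots (divisors of -72). u=3: p(3)=0.
Divide out (u - 3): quotient is u^2 - 10u + 24.
Factor the quadratic: (u - 4)(u - 6)
Result: (u - 3)(u - 4)(u - 6)


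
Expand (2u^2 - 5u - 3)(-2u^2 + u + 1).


Distribute each term of the first polynomial:
  (2u^2)(-2u^2 + u + 1) = -4u^4 + 2u^3 + 2u^2
  (-5u)(-2u^2 + u + 1) = 10u^3 - 5u^2 - 5u
  (-3)(-2u^2 + u + 1) = 6u^2 - 3u - 3
Sum: -4u^4 + 12u^3 + 3u^2 - 8u - 3


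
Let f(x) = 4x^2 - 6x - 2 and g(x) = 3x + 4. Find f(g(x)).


Substitute g(x) into f:
f(g(x)) = 4*(3x + 4)^2 + (-6)*(3x + 4) + (-2)
(3x + 4)^2 = 9x^2 + 24x + 16
Expand and combine: 36x^2 + 78x + 38


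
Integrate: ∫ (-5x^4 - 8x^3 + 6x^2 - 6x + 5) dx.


Reverse power rule on each term:
  ∫ -5x^4 dx = -x^5
  ∫ -8x^3 dx = -2x^4
  ∫ 6x^2 dx = 2x^3
  ∫ -6x dx = -3x^2
  ∫ 5 dx = 5x
F(x) = -x^5 - 2x^4 + 2x^3 - 3x^2 + 5x + C


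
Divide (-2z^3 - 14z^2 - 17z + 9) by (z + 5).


(-2z^3 - 14z^2 - 17z + 9) / (z + 5)
Step 1: -2z^2 * (z + 5) = -2z^3 - 10z^2; subtract.
Step 2: -4z * (z + 5) = -4z^2 - 20z; subtract.
Step 3: 3 * (z + 5) = 3z + 15; subtract.
Quotient: -2z^2 - 4z + 3, Remainder: -6


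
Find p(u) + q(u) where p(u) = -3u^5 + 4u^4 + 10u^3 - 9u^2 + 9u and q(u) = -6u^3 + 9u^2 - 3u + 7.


Align terms by degree and add:
  -3u^5 + 4u^4 + 10u^3 - 9u^2 + 9u
  -6u^3 + 9u^2 - 3u + 7
= -3u^5 + 4u^4 + 4u^3 + 6u + 7


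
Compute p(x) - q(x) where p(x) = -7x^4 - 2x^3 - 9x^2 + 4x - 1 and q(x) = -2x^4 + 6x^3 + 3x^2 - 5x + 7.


Distribute the minus sign:
  (-7x^4 - 2x^3 - 9x^2 + 4x - 1)
- (-2x^4 + 6x^3 + 3x^2 - 5x + 7)
Negate second polynomial: 2x^4 - 6x^3 - 3x^2 + 5x - 7
Add: -5x^4 - 8x^3 - 12x^2 + 9x - 8


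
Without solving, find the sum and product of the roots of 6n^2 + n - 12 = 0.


For an^2+bn+c=0: sum = -b/a, product = c/a.
a=6, b=1, c=-12
Sum = -(1)/6 = -1/6
Product = (-12)/6 = -2


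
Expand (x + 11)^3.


Expand (x + 11)^3 by repeated multiplication:
  (x + 11)^2 = x^2 + 22x + 121
= x^3 + 33x^2 + 363x + 1331


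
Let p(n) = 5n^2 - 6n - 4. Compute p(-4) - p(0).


p(-4) = 100
p(0) = -4
p(-4) - p(0) = 100 + 4 = 104


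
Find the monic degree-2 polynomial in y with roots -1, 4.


p(y) = (y + 1)(y - 4)
Expand: y^2 - 3y - 4


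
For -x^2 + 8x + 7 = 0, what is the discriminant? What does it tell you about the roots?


D = b^2 - 4ac = (8)^2 - 4(-1)(7) = 64 + 28 = 92
Since D > 0: two distinct irrational roots


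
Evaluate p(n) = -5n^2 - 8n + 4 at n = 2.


Using direct substitution:
  -5 * (2)^2 = -20
  -8 * (2)^1 = -16
  constant: 4
Sum = -20 - 16 + 4 = -32


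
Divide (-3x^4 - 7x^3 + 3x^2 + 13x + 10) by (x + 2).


(-3x^4 - 7x^3 + 3x^2 + 13x + 10) / (x + 2)
Step 1: -3x^3 * (x + 2) = -3x^4 - 6x^3; subtract.
Step 2: -x^2 * (x + 2) = -x^3 - 2x^2; subtract.
Step 3: 5x * (x + 2) = 5x^2 + 10x; subtract.
Step 4: 3 * (x + 2) = 3x + 6; subtract.
Quotient: -3x^3 - x^2 + 5x + 3, Remainder: 4


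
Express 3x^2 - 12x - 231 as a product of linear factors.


Roots satisfy r1 + r2 = -b/a = 4 and r1*r2 = c/a = -77.
So r1 = 11, r2 = -7.
3x^2 - 12x - 231 = 3(x - r1)(x - r2) = 3(x - 11)(x + 7)


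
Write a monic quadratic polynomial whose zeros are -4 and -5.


p(x) = (x + 4)(x + 5)
Expand: x^2 + 9x + 20


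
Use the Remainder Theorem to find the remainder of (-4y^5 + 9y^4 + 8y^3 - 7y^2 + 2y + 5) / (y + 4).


By the Remainder Theorem, the remainder equals p(-4):
  -4*(-4)^5 = 4096
  9*(-4)^4 = 2304
  8*(-4)^3 = -512
  -7*(-4)^2 = -112
  2*(-4)^1 = -8
  constant: 5
Sum: 4096 + 2304 - 512 - 112 - 8 + 5 = 5773


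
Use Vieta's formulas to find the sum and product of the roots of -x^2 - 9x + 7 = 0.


For ax^2+bx+c=0: sum = -b/a, product = c/a.
a=-1, b=-9, c=7
Sum = -(-9)/-1 = -9
Product = (7)/-1 = -7


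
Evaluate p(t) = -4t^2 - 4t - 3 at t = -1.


Using direct substitution:
  -4 * (-1)^2 = -4
  -4 * (-1)^1 = 4
  constant: -3
Sum = -4 + 4 - 3 = -3


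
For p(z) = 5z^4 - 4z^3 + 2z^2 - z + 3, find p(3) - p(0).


p(3) = 315
p(0) = 3
p(3) - p(0) = 315 - 3 = 312


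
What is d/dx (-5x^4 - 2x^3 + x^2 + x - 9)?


Apply the power rule term by term:
  d/dx(-5x^4) = -20x^3
  d/dx(-2x^3) = -6x^2
  d/dx(x^2) = 2x
  d/dx(x) = 1
  d/dx(-9) = 0
p'(x) = -20x^3 - 6x^2 + 2x + 1


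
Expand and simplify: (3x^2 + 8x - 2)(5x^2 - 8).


Distribute each term of the first polynomial:
  (3x^2)(5x^2 - 8) = 15x^4 - 24x^2
  (8x)(5x^2 - 8) = 40x^3 - 64x
  (-2)(5x^2 - 8) = -10x^2 + 16
Sum: 15x^4 + 40x^3 - 34x^2 - 64x + 16


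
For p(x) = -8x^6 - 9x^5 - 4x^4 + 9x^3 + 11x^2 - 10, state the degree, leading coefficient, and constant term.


Highest power of x is 6, with coefficient -8. Constant term is -10.
Degree = 6, leading coefficient = -8, constant term = -10


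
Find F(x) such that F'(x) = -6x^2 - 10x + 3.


Reverse power rule on each term:
  ∫ -6x^2 dx = -2x^3
  ∫ -10x dx = -5x^2
  ∫ 3 dx = 3x
F(x) = -2x^3 - 5x^2 + 3x + C


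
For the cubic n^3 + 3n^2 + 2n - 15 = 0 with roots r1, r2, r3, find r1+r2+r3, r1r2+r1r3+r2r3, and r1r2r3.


Monic cubic n^3+bn^2+cn+d=0: sum=-b, pairwise sum=c, product=-d.
b=3, c=2, d=-15
r1+r2+r3 = -3
r1r2+r1r3+r2r3 = 2
r1r2r3 = 15


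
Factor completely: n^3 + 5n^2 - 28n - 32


Try integer roots (divisors of -32). n=-8: p(-8)=0.
Divide out (n + 8): quotient is n^2 - 3n - 4.
Factor the quadratic: (n - 4)(n + 1)
Result: (n + 8)(n - 4)(n + 1)


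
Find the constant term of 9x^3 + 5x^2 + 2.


Read off the constant term: 2


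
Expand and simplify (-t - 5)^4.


Expand (-t - 5)^4 by repeated multiplication:
  (-t - 5)^2 = t^2 + 10t + 25
  (-t - 5)^3 = -t^3 - 15t^2 - 75t - 125
= t^4 + 20t^3 + 150t^2 + 500t + 625


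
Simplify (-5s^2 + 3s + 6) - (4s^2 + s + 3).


Distribute the minus sign:
  (-5s^2 + 3s + 6)
- (4s^2 + s + 3)
Negate second polynomial: -4s^2 - s - 3
Add: -9s^2 + 2s + 3


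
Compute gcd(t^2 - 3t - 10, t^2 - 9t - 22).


Factor each:
  t^2 - 3t - 10 = (t + 2)(t - 5)
  t^2 - 9t - 22 = (t + 2)(t - 11)
Common monic factor: t + 2


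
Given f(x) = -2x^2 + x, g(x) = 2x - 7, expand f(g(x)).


Substitute g(x) into f:
f(g(x)) = -2*(2x - 7)^2 + 1*(2x - 7)
(2x - 7)^2 = 4x^2 - 28x + 49
Expand and combine: -8x^2 + 58x - 105


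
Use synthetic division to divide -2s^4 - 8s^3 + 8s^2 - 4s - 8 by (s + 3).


Synthetic division with c = -3. Coefficients: -2, -8, 8, -4, -8
Bring down -2.
  -2 * -3 = 6; 6 - 8 = -2
  -2 * -3 = 6; 6 + 8 = 14
  14 * -3 = -42; -42 - 4 = -46
  -46 * -3 = 138; 138 - 8 = 130
Quotient: -2s^3 - 2s^2 + 14s - 46, Remainder: 130


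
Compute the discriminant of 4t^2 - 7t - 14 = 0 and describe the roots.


D = b^2 - 4ac = (-7)^2 - 4(4)(-14) = 49 + 224 = 273
Since D > 0: two distinct irrational roots


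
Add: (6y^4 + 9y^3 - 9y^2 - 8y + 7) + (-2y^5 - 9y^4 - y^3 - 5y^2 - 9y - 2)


Align terms by degree and add:
  6y^4 + 9y^3 - 9y^2 - 8y + 7
  -2y^5 - 9y^4 - y^3 - 5y^2 - 9y - 2
= -2y^5 - 3y^4 + 8y^3 - 14y^2 - 17y + 5


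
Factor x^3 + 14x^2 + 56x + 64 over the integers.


Try integer roots (divisors of 64). x=-4: p(-4)=0.
Divide out (x + 4): quotient is x^2 + 10x + 16.
Factor the quadratic: (x + 8)(x + 2)
Result: (x + 4)(x + 8)(x + 2)


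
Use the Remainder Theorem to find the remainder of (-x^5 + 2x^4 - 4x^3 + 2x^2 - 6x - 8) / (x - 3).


By the Remainder Theorem, the remainder equals p(3):
  -1*(3)^5 = -243
  2*(3)^4 = 162
  -4*(3)^3 = -108
  2*(3)^2 = 18
  -6*(3)^1 = -18
  constant: -8
Sum: -243 + 162 - 108 + 18 - 18 - 8 = -197


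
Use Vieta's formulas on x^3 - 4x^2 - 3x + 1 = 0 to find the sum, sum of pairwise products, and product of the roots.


Monic cubic x^3+bx^2+cx+d=0: sum=-b, pairwise sum=c, product=-d.
b=-4, c=-3, d=1
r1+r2+r3 = 4
r1r2+r1r3+r2r3 = -3
r1r2r3 = -1


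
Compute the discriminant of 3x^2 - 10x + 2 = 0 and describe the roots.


D = b^2 - 4ac = (-10)^2 - 4(3)(2) = 100 - 24 = 76
Since D > 0: two distinct irrational roots


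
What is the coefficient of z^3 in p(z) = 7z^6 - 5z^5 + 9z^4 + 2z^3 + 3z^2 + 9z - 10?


Read off the coefficient of z^3: 2


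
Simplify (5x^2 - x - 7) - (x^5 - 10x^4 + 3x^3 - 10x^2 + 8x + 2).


Distribute the minus sign:
  (5x^2 - x - 7)
- (x^5 - 10x^4 + 3x^3 - 10x^2 + 8x + 2)
Negate second polynomial: -x^5 + 10x^4 - 3x^3 + 10x^2 - 8x - 2
Add: -x^5 + 10x^4 - 3x^3 + 15x^2 - 9x - 9


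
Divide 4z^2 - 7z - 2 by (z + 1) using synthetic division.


Synthetic division with c = -1. Coefficients: 4, -7, -2
Bring down 4.
  4 * -1 = -4; -4 - 7 = -11
  -11 * -1 = 11; 11 - 2 = 9
Quotient: 4z - 11, Remainder: 9


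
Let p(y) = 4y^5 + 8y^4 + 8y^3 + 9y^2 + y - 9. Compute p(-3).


Using direct substitution:
  4 * (-3)^5 = -972
  8 * (-3)^4 = 648
  8 * (-3)^3 = -216
  9 * (-3)^2 = 81
  1 * (-3)^1 = -3
  constant: -9
Sum = -972 + 648 - 216 + 81 - 3 - 9 = -471


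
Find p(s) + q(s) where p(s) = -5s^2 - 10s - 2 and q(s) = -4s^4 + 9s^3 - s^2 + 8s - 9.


Align terms by degree and add:
  -5s^2 - 10s - 2
  -4s^4 + 9s^3 - s^2 + 8s - 9
= -4s^4 + 9s^3 - 6s^2 - 2s - 11


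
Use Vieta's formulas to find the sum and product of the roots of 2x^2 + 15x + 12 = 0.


For ax^2+bx+c=0: sum = -b/a, product = c/a.
a=2, b=15, c=12
Sum = -(15)/2 = -15/2
Product = (12)/2 = 6


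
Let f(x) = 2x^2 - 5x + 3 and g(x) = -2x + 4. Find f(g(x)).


Substitute g(x) into f:
f(g(x)) = 2*(-2x + 4)^2 + (-5)*(-2x + 4) + 3
(-2x + 4)^2 = 4x^2 - 16x + 16
Expand and combine: 8x^2 - 22x + 15


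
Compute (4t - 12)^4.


Expand (4t - 12)^4 by repeated multiplication:
  (4t - 12)^2 = 16t^2 - 96t + 144
  (4t - 12)^3 = 64t^3 - 576t^2 + 1728t - 1728
= 256t^4 - 3072t^3 + 13824t^2 - 27648t + 20736


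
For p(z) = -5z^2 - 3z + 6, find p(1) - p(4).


p(1) = -2
p(4) = -86
p(1) - p(4) = -2 + 86 = 84


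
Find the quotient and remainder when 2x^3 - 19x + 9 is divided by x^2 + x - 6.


(2x^3 - 19x + 9) / (x^2 + x - 6)
Step 1: 2x * (x^2 + x - 6) = 2x^3 + 2x^2 - 12x; subtract.
Step 2: -2 * (x^2 + x - 6) = -2x^2 - 2x + 12; subtract.
Quotient: 2x - 2, Remainder: -5x - 3


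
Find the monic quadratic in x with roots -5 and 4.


p(x) = (x + 5)(x - 4)
Expand: x^2 + x - 20


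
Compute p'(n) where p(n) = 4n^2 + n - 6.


Apply the power rule term by term:
  d/dn(4n^2) = 8n
  d/dn(n) = 1
  d/dn(-6) = 0
p'(n) = 8n + 1


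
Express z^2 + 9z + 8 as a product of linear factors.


Roots satisfy r1 + r2 = -b/a = -9 and r1*r2 = c/a = 8.
So r1 = -1, r2 = -8.
z^2 + 9z + 8 = (z - r1)(z - r2) = (z + 1)(z + 8)


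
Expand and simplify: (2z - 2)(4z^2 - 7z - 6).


Distribute each term of the first polynomial:
  (2z)(4z^2 - 7z - 6) = 8z^3 - 14z^2 - 12z
  (-2)(4z^2 - 7z - 6) = -8z^2 + 14z + 12
Sum: 8z^3 - 22z^2 + 2z + 12


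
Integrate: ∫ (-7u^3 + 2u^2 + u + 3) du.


Reverse power rule on each term:
  ∫ -7u^3 du = -(7/4)u^4
  ∫ 2u^2 du = (2/3)u^3
  ∫ u du = (1/2)u^2
  ∫ 3 du = 3u
F(u) = -(7/4)u^4 + (2/3)u^3 + (1/2)u^2 + 3u + C


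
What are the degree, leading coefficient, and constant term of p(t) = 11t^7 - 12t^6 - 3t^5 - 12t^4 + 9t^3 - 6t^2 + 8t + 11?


Highest power of t is 7, with coefficient 11. Constant term is 11.
Degree = 7, leading coefficient = 11, constant term = 11


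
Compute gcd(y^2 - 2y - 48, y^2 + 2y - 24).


Factor each:
  y^2 - 2y - 48 = (y + 6)(y - 8)
  y^2 + 2y - 24 = (y + 6)(y - 4)
Common monic factor: y + 6
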